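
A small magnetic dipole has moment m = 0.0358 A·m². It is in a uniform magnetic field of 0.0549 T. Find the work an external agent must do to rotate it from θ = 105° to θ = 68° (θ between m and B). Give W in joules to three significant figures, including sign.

W ≈ -0.00124 J

W_ext = ΔU = −mB cosθ₂ + mB cosθ₁ = mB(cosθ₁ − cosθ₂).
W = (0.0358)(0.0549)·(cos105° − cos68°) = (0.001965)·(-0.6334) = -0.001245 J.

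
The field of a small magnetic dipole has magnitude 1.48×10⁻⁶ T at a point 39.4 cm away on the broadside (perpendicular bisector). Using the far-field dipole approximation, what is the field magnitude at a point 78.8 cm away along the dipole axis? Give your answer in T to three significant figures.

B ≈ 3.70×10⁻⁷ T

Dipole fields scale as 1/r³ in the far field.
The axial field is twice the equatorial field at the same r, so the geometry factor is 2/1.
B₂ = B₁ · (2/1) · (r₁/r₂)³ = 1.48×10⁻⁶ · 2 · (39.4/78.8)³.
(r₁/r₂)³ = (0.5)³ = 0.125.
B₂ ≈ 3.700×10⁻⁷ T.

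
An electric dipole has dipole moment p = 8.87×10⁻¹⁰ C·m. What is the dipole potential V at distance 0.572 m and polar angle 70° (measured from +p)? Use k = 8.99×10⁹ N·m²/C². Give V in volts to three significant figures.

V ≈ 8.34 V

The dipole potential is V = kp cosθ / r².
V = (8.99×10⁹)(8.87×10⁻¹⁰)·cos70° / (0.572)² = 8.336 V.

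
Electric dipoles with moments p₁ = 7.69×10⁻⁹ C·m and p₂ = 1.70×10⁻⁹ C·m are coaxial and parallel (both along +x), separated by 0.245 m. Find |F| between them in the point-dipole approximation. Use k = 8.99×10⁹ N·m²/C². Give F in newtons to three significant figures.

F ≈ 1.96×10⁻⁴ N

On-axis field of dipole 1 at distance r: E = 2kp₁/r³. Force on dipole 2 is F = p₂·dE/dr (gradient along axis).
dE/dr = −6kp₁/r⁴, so |F| = 6kp₁p₂/r⁴ (attractive for aligned moments).
F = 6(8.99×10⁹)(7.69×10⁻⁹)(1.70×10⁻⁹)/(0.245)⁴ = 1.957×10⁻⁴ N.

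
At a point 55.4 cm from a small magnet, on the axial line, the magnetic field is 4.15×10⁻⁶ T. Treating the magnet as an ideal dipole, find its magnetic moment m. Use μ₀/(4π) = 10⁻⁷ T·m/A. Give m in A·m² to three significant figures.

m ≈ 3.53 A·m²

On axis B = (μ₀/4π)·2m/r³, so m = Br³·4π/(μ₀·2).
m = (4.15×10⁻⁶)·(0.554)³ / (2·10⁻⁷) = 3.528 A·m².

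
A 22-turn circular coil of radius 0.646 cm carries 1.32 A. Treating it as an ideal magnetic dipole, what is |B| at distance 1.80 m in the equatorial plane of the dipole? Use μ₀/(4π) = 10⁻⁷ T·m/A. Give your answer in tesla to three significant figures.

B ≈ 6.53×10⁻¹¹ T

m = NIA = NIπa² = 22·(1.32)·π·(0.00646)² = 0.003807 A·m².
In the equatorial plane B = (μ₀/4π)·m/r³ (half the axial value).
B = (10⁻⁷)·(0.003807) / (1.80)³ = 6.528×10⁻¹¹ T.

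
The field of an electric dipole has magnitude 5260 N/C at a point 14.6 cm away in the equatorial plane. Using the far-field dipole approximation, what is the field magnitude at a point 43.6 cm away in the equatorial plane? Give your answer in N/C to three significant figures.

E ≈ 198 N/C

Dipole fields scale as 1/r³ in the far field; the geometry is the same at both points.
E₂ = E₁ · (r₁/r₂)³ = 5260 · (14.6/43.6)³.
(r₁/r₂)³ = (0.3349)³ = 0.03755.
E₂ ≈ 197.5 N/C.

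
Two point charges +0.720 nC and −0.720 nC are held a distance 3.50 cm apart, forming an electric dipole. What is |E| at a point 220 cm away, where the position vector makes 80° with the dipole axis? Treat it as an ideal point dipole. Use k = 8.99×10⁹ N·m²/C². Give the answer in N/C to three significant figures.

Dipole moment p = qd = (7.20×10⁻¹⁰ C)(0.0350 m) = 2.52×10⁻¹¹ C·m.
At angle θ the dipole field magnitude is E = (kp/r³)·√(1 + 3cos²θ).
kp/r³ = (8.99×10⁹)(2.52×10⁻¹¹) / (2.20)³ = 0.02128 N/C.
√(1 + 3cos²80°) = √(1 + 3·0.0302) = √1.0905 ≈ 1.0443.
E ≈ 0.02128 × 1.044 = 0.02222 N/C.

E ≈ 0.0222 N/C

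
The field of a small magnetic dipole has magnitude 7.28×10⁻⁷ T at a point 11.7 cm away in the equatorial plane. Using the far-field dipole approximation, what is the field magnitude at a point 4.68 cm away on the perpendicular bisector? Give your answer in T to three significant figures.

Dipole fields scale as 1/r³ in the far field; the geometry is the same at both points.
B₂ = B₁ · (r₁/r₂)³ = 7.28×10⁻⁷ · (11.7/4.68)³.
(r₁/r₂)³ = (2.5)³ = 15.62.
B₂ ≈ 1.137×10⁻⁵ T.

B ≈ 1.14×10⁻⁵ T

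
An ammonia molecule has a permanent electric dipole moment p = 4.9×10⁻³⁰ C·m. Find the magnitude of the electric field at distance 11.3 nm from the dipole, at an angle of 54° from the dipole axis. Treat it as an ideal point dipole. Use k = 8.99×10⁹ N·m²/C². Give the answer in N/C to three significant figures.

E ≈ 4.36×10⁴ N/C

At angle θ the dipole field magnitude is E = (kp/r³)·√(1 + 3cos²θ).
kp/r³ = (8.99×10⁹)(4.90×10⁻³⁰) / (1.13×10⁻⁸)³ = 3.053×10⁴ N/C.
√(1 + 3cos²54°) = √(1 + 3·0.3455) = √2.0365 ≈ 1.4271.
E ≈ 3.053×10⁴ × 1.427 = 4.357×10⁴ N/C.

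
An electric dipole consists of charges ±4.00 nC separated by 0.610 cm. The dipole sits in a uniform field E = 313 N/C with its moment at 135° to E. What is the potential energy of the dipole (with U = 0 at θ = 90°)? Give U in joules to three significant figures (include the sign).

U ≈ 5.40×10⁻⁹ J

Dipole moment p = qd = (4.00×10⁻⁹ C)(0.00610 m) = 2.44×10⁻¹¹ C·m.
U = −p·E = −pE cosθ.
U = −(2.44×10⁻¹¹)(313)·cos135° = 5.400×10⁻⁹ J.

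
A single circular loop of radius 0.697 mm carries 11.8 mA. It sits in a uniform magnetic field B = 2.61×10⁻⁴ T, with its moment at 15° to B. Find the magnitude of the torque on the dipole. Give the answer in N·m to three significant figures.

Magnetic moment m = IA = Iπa² = (0.0118)·π·(6.97×10⁻⁴)² = 1.801×10⁻⁸ A·m².
Torque on a magnetic dipole: τ = mB sinθ.
τ = (1.801×10⁻⁸)(2.61×10⁻⁴)·sin15° = 1.217×10⁻¹² N·m.

τ ≈ 1.22×10⁻¹² N·m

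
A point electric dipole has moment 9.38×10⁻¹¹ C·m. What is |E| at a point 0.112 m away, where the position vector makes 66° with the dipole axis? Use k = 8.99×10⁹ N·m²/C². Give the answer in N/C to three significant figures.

E ≈ 734 N/C

At angle θ the dipole field magnitude is E = (kp/r³)·√(1 + 3cos²θ).
kp/r³ = (8.99×10⁹)(9.38×10⁻¹¹) / (0.112)³ = 600.2 N/C.
√(1 + 3cos²66°) = √(1 + 3·0.1654) = √1.4963 ≈ 1.2232.
E ≈ 600.2 × 1.223 = 734.2 N/C.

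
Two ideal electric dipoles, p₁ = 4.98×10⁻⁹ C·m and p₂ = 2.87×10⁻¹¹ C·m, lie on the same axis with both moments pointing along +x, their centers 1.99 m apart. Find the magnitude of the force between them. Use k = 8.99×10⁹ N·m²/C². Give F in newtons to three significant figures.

F ≈ 4.92×10⁻¹⁰ N

On-axis field of dipole 1 at distance r: E = 2kp₁/r³. Force on dipole 2 is F = p₂·dE/dr (gradient along axis).
dE/dr = −6kp₁/r⁴, so |F| = 6kp₁p₂/r⁴ (attractive for aligned moments).
F = 6(8.99×10⁹)(4.98×10⁻⁹)(2.87×10⁻¹¹)/(1.99)⁴ = 4.916×10⁻¹⁰ N.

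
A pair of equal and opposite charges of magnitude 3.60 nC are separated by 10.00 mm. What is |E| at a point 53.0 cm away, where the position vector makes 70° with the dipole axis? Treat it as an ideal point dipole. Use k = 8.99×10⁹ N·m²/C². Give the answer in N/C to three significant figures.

E ≈ 2.53 N/C

Dipole moment p = qd = (3.60×10⁻⁹ C)(0.0100 m) = 3.60×10⁻¹¹ C·m.
At angle θ the dipole field magnitude is E = (kp/r³)·√(1 + 3cos²θ).
kp/r³ = (8.99×10⁹)(3.60×10⁻¹¹) / (0.530)³ = 2.174 N/C.
√(1 + 3cos²70°) = √(1 + 3·0.1170) = √1.3509 ≈ 1.1623.
E ≈ 2.174 × 1.162 = 2.527 N/C.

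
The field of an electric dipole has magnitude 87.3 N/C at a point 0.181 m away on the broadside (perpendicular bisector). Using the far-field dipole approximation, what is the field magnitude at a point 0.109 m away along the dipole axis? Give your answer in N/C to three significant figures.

E ≈ 799 N/C

Dipole fields scale as 1/r³ in the far field.
The axial field is twice the equatorial field at the same r, so the geometry factor is 2/1.
E₂ = E₁ · (2/1) · (r₁/r₂)³ = 87.3 · 2 · (0.181/0.109)³.
(r₁/r₂)³ = (1.661)³ = 4.579.
E₂ ≈ 799.5 N/C.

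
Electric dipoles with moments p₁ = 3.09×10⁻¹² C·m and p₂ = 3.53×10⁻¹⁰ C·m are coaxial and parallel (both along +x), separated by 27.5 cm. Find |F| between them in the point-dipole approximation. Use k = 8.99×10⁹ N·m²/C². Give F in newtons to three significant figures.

F ≈ 1.03×10⁻⁸ N

On-axis field of dipole 1 at distance r: E = 2kp₁/r³. Force on dipole 2 is F = p₂·dE/dr (gradient along axis).
dE/dr = −6kp₁/r⁴, so |F| = 6kp₁p₂/r⁴ (attractive for aligned moments).
F = 6(8.99×10⁹)(3.09×10⁻¹²)(3.53×10⁻¹⁰)/(0.275)⁴ = 1.029×10⁻⁸ N.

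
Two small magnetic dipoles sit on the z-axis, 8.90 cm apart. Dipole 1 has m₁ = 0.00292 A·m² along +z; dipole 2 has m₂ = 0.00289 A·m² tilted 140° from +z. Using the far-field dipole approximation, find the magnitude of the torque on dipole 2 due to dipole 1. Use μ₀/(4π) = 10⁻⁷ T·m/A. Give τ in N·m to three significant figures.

Dipole B is on the axis of dipole A, so B₁ there is axial: B₁ = (μ₀/4π)·2m₁/r³ along +z.
B₁ = 2(10⁻⁷)(0.00292)/(0.0890)³ = 8.284×10⁻⁷ T.
τ = m₂ B₁ sinθ.
τ = (0.00289)(8.284×10⁻⁷)·sin140° = 1.539×10⁻⁹ N·m.

τ ≈ 1.54×10⁻⁹ N·m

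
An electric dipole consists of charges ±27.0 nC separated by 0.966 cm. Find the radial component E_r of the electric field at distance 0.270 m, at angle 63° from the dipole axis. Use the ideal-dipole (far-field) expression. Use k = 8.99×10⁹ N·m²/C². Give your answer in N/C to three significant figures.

Dipole moment p = qd = (2.70×10⁻⁸ C)(0.00966 m) = 2.608×10⁻¹⁰ C·m.
For a dipole, E_r = (2kp cosθ)/r³.
kp/r³ = (8.99×10⁹)(2.608×10⁻¹⁰)/(0.270)³ = 119.1 N/C.
E_r = 2·119.1·cos63° = 108.2 N/C.

E_r ≈ 108 N/C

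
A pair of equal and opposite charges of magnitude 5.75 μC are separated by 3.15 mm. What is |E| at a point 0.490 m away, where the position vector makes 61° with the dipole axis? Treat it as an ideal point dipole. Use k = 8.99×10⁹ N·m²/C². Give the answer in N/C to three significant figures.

Dipole moment p = qd = (5.75×10⁻⁶ C)(0.00315 m) = 1.811×10⁻⁸ C·m.
At angle θ the dipole field magnitude is E = (kp/r³)·√(1 + 3cos²θ).
kp/r³ = (8.99×10⁹)(1.811×10⁻⁸) / (0.490)³ = 1384 N/C.
√(1 + 3cos²61°) = √(1 + 3·0.2350) = √1.7051 ≈ 1.3058.
E ≈ 1384 × 1.306 = 1807 N/C.

E ≈ 1810 N/C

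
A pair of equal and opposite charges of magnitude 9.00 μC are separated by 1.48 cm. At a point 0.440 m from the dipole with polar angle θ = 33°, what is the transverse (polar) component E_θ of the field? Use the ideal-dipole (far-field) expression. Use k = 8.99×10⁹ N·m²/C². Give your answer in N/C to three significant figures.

Dipole moment p = qd = (9.00×10⁻⁶ C)(0.0148 m) = 1.332×10⁻⁷ C·m.
For a dipole, E_θ = (kp sinθ)/r³.
kp/r³ = (8.99×10⁹)(1.332×10⁻⁷)/(0.440)³ = 1.406×10⁴ N/C.
E_θ = 1.406×10⁴·sin33° = 7656 N/C.

E_θ ≈ 7660 N/C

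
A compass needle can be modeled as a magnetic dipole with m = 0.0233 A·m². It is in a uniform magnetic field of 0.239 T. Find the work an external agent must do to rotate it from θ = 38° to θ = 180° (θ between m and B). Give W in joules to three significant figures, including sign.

W ≈ 0.00996 J

W_ext = ΔU = −mB cosθ₂ + mB cosθ₁ = mB(cosθ₁ − cosθ₂).
W = (0.0233)(0.239)·(cos38° − cos180°) = (0.005569)·(+1.7880) = 0.009957 J.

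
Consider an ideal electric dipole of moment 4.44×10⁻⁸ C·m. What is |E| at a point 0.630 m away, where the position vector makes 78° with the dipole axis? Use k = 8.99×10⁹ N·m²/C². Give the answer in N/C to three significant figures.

At angle θ the dipole field magnitude is E = (kp/r³)·√(1 + 3cos²θ).
kp/r³ = (8.99×10⁹)(4.44×10⁻⁸) / (0.630)³ = 1596 N/C.
√(1 + 3cos²78°) = √(1 + 3·0.0432) = √1.1297 ≈ 1.0629.
E ≈ 1596 × 1.063 = 1697 N/C.

E ≈ 1700 N/C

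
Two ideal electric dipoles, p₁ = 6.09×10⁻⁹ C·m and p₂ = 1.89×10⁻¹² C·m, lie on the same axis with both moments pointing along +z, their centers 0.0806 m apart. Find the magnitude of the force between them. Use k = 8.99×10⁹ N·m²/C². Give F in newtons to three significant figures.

F ≈ 1.47×10⁻⁵ N

On-axis field of dipole 1 at distance r: E = 2kp₁/r³. Force on dipole 2 is F = p₂·dE/dr (gradient along axis).
dE/dr = −6kp₁/r⁴, so |F| = 6kp₁p₂/r⁴ (attractive for aligned moments).
F = 6(8.99×10⁹)(6.09×10⁻⁹)(1.89×10⁻¹²)/(0.0806)⁴ = 1.471×10⁻⁵ N.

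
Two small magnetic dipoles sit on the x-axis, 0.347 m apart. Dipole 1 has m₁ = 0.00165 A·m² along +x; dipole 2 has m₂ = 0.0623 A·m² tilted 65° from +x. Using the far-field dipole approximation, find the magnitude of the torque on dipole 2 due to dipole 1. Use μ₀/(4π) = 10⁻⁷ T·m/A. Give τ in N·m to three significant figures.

τ ≈ 4.46×10⁻¹⁰ N·m

Dipole B is on the axis of dipole A, so B₁ there is axial: B₁ = (μ₀/4π)·2m₁/r³ along +x.
B₁ = 2(10⁻⁷)(0.00165)/(0.347)³ = 7.898×10⁻⁹ T.
τ = m₂ B₁ sinθ.
τ = (0.0623)(7.898×10⁻⁹)·sin65° = 4.460×10⁻¹⁰ N·m.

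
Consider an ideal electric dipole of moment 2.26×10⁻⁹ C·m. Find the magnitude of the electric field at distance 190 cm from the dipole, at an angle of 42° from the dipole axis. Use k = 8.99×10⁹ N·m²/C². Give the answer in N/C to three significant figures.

At angle θ the dipole field magnitude is E = (kp/r³)·√(1 + 3cos²θ).
kp/r³ = (8.99×10⁹)(2.26×10⁻⁹) / (1.90)³ = 2.962 N/C.
√(1 + 3cos²42°) = √(1 + 3·0.5523) = √2.6568 ≈ 1.6300.
E ≈ 2.962 × 1.630 = 4.828 N/C.

E ≈ 4.83 N/C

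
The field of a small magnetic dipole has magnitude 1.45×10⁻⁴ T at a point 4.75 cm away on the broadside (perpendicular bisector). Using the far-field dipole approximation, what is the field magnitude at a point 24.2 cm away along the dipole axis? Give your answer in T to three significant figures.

B ≈ 2.19×10⁻⁶ T

Dipole fields scale as 1/r³ in the far field.
The axial field is twice the equatorial field at the same r, so the geometry factor is 2/1.
B₂ = B₁ · (2/1) · (r₁/r₂)³ = 1.45×10⁻⁴ · 2 · (4.75/24.2)³.
(r₁/r₂)³ = (0.1963)³ = 0.007562.
B₂ ≈ 2.193×10⁻⁶ T.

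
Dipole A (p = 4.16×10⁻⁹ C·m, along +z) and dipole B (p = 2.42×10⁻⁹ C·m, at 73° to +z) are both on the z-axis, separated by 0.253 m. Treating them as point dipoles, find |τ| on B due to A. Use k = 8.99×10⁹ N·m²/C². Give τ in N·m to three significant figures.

τ ≈ 1.07×10⁻⁵ N·m

The second dipole sits on the axis of the first, so the field there is axial: E₁ = 2kp₁/r³ along +z.
E₁ = 2(8.99×10⁹)(4.16×10⁻⁹)/(0.253)³ = 4619 N/C.
Torque on the second dipole: τ = p₂ E₁ sinθ.
τ = (2.42×10⁻⁹)(4619)·sin73° = 1.069×10⁻⁵ N·m.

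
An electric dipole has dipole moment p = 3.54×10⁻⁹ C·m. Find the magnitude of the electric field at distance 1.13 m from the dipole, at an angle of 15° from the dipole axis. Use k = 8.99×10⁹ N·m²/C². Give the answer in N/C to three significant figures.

At angle θ the dipole field magnitude is E = (kp/r³)·√(1 + 3cos²θ).
kp/r³ = (8.99×10⁹)(3.54×10⁻⁹) / (1.13)³ = 22.06 N/C.
√(1 + 3cos²15°) = √(1 + 3·0.9330) = √3.7990 ≈ 1.9491.
E ≈ 22.06 × 1.949 = 42.99 N/C.

E ≈ 43.0 N/C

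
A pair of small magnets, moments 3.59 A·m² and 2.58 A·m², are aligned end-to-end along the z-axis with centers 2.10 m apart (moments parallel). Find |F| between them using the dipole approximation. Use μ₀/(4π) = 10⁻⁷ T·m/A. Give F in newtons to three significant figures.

On-axis B of dipole 1: B = (μ₀/4π)·2m₁/r³. Force on dipole 2: F = m₂·dB/dr.
dB/dr = −(μ₀/4π)·6m₁/r⁴, so |F| = (μ₀/4π)·6m₁m₂/r⁴.
F = 6(10⁻⁷)(3.59)(2.58)/(2.10)⁴ = 2.858×10⁻⁷ N.

F ≈ 2.86×10⁻⁷ N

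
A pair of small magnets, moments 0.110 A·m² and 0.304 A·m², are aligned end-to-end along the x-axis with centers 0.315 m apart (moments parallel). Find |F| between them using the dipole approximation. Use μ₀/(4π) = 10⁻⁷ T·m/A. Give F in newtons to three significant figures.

F ≈ 2.04×10⁻⁶ N

On-axis B of dipole 1: B = (μ₀/4π)·2m₁/r³. Force on dipole 2: F = m₂·dB/dr.
dB/dr = −(μ₀/4π)·6m₁/r⁴, so |F| = (μ₀/4π)·6m₁m₂/r⁴.
F = 6(10⁻⁷)(0.110)(0.304)/(0.315)⁴ = 2.038×10⁻⁶ N.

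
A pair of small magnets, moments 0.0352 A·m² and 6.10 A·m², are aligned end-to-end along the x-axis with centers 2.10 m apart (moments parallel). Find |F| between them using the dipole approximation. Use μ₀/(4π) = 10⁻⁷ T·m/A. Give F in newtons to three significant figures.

F ≈ 6.62×10⁻⁹ N

On-axis B of dipole 1: B = (μ₀/4π)·2m₁/r³. Force on dipole 2: F = m₂·dB/dr.
dB/dr = −(μ₀/4π)·6m₁/r⁴, so |F| = (μ₀/4π)·6m₁m₂/r⁴.
F = 6(10⁻⁷)(0.0352)(6.10)/(2.10)⁴ = 6.624×10⁻⁹ N.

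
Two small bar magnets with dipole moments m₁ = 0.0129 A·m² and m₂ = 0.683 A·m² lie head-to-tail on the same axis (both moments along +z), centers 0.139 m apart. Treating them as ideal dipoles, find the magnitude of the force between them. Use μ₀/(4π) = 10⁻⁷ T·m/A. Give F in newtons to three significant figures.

F ≈ 1.42×10⁻⁵ N

On-axis B of dipole 1: B = (μ₀/4π)·2m₁/r³. Force on dipole 2: F = m₂·dB/dr.
dB/dr = −(μ₀/4π)·6m₁/r⁴, so |F| = (μ₀/4π)·6m₁m₂/r⁴.
F = 6(10⁻⁷)(0.0129)(0.683)/(0.139)⁴ = 1.416×10⁻⁵ N.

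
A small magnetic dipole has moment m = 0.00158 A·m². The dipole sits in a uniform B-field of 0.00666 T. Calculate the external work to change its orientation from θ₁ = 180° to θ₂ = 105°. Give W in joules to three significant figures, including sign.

W ≈ -7.80×10⁻⁶ J

W_ext = ΔU = −mB cosθ₂ + mB cosθ₁ = mB(cosθ₁ − cosθ₂).
W = (0.00158)(0.00666)·(cos180° − cos105°) = (1.052×10⁻⁵)·(-0.7412) = -7.799×10⁻⁶ J.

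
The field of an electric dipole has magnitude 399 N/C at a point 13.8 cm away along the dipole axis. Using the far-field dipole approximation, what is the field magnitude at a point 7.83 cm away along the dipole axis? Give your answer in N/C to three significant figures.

E ≈ 2180 N/C

Dipole fields scale as 1/r³ in the far field; the geometry is the same at both points.
E₂ = E₁ · (r₁/r₂)³ = 399 · (13.8/7.83)³.
(r₁/r₂)³ = (1.762)³ = 5.475.
E₂ ≈ 2184 N/C.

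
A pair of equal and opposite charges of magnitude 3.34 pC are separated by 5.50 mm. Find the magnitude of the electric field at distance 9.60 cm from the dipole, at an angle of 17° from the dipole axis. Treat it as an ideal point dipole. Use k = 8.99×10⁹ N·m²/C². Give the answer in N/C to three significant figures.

Dipole moment p = qd = (3.34×10⁻¹² C)(0.00550 m) = 1.837×10⁻¹⁴ C·m.
At angle θ the dipole field magnitude is E = (kp/r³)·√(1 + 3cos²θ).
kp/r³ = (8.99×10⁹)(1.837×10⁻¹⁴) / (0.0960)³ = 0.1867 N/C.
√(1 + 3cos²17°) = √(1 + 3·0.9145) = √3.7436 ≈ 1.9348.
E ≈ 0.1867 × 1.935 = 0.3612 N/C.

E ≈ 0.361 N/C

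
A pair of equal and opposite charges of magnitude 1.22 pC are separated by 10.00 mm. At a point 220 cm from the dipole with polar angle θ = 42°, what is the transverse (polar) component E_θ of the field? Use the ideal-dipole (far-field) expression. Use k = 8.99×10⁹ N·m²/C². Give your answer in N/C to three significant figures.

E_θ ≈ 6.89×10⁻⁶ N/C

Dipole moment p = qd = (1.22×10⁻¹² C)(0.0100 m) = 1.22×10⁻¹⁴ C·m.
For a dipole, E_θ = (kp sinθ)/r³.
kp/r³ = (8.99×10⁹)(1.22×10⁻¹⁴)/(2.20)³ = 1.030×10⁻⁵ N/C.
E_θ = 1.030×10⁻⁵·sin42° = 6.892×10⁻⁶ N/C.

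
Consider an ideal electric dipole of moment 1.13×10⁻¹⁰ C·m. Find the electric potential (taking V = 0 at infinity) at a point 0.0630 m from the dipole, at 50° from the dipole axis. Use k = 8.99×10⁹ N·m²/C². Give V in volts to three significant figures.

The dipole potential is V = kp cosθ / r².
V = (8.99×10⁹)(1.13×10⁻¹⁰)·cos50° / (0.0630)² = 164.5 V.

V ≈ 165 V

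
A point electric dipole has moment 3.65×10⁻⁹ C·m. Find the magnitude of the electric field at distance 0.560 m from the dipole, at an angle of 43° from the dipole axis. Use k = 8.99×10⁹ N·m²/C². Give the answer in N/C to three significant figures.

At angle θ the dipole field magnitude is E = (kp/r³)·√(1 + 3cos²θ).
kp/r³ = (8.99×10⁹)(3.65×10⁻⁹) / (0.560)³ = 186.8 N/C.
√(1 + 3cos²43°) = √(1 + 3·0.5349) = √2.6046 ≈ 1.6139.
E ≈ 186.8 × 1.614 = 301.6 N/C.

E ≈ 302 N/C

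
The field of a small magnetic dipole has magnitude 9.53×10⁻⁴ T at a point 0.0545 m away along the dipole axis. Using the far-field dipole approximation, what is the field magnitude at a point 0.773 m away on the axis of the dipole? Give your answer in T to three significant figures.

Dipole fields scale as 1/r³ in the far field; the geometry is the same at both points.
B₂ = B₁ · (r₁/r₂)³ = 9.53×10⁻⁴ · (0.0545/0.773)³.
(r₁/r₂)³ = (0.0705)³ = 0.0003505.
B₂ ≈ 3.340×10⁻⁷ T.

B ≈ 3.34×10⁻⁷ T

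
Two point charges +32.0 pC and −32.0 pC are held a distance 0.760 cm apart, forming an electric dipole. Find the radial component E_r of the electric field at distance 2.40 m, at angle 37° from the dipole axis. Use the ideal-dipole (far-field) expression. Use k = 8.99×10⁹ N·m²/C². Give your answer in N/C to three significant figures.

Dipole moment p = qd = (3.20×10⁻¹¹ C)(0.00760 m) = 2.432×10⁻¹³ C·m.
For a dipole, E_r = (2kp cosθ)/r³.
kp/r³ = (8.99×10⁹)(2.432×10⁻¹³)/(2.40)³ = 1.582×10⁻⁴ N/C.
E_r = 2·1.582×10⁻⁴·cos37° = 2.526×10⁻⁴ N/C.

E_r ≈ 2.53×10⁻⁴ N/C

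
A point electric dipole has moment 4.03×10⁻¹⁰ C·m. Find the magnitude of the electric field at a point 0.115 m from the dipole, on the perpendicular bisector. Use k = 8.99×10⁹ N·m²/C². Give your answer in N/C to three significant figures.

E ≈ 2380 N/C

On the perpendicular bisector E = kp/r³ (half the axial value at the same distance).
E = (8.99×10⁹)(4.03×10⁻¹⁰) / (0.115)³ = 2382 N/C.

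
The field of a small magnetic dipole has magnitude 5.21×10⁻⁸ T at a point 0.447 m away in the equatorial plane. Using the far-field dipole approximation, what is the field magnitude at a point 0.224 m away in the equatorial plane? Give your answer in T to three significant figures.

Dipole fields scale as 1/r³ in the far field; the geometry is the same at both points.
B₂ = B₁ · (r₁/r₂)³ = 5.21×10⁻⁸ · (0.447/0.224)³.
(r₁/r₂)³ = (1.996)³ = 7.947.
B₂ ≈ 4.140×10⁻⁷ T.

B ≈ 4.14×10⁻⁷ T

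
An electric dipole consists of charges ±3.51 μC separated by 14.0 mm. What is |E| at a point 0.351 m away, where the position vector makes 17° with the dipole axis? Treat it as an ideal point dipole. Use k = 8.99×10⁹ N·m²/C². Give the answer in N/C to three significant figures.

E ≈ 1.98×10⁴ N/C

Dipole moment p = qd = (3.51×10⁻⁶ C)(0.0140 m) = 4.914×10⁻⁸ C·m.
At angle θ the dipole field magnitude is E = (kp/r³)·√(1 + 3cos²θ).
kp/r³ = (8.99×10⁹)(4.914×10⁻⁸) / (0.351)³ = 1.022×10⁴ N/C.
√(1 + 3cos²17°) = √(1 + 3·0.9145) = √3.7436 ≈ 1.9348.
E ≈ 1.022×10⁴ × 1.935 = 1.977×10⁴ N/C.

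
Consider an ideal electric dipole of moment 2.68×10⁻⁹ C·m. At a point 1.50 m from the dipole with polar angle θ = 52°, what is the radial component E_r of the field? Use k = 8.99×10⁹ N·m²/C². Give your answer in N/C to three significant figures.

E_r ≈ 8.79 N/C

For a dipole, E_r = (2kp cosθ)/r³.
kp/r³ = (8.99×10⁹)(2.68×10⁻⁹)/(1.50)³ = 7.139 N/C.
E_r = 2·7.139·cos52° = 8.790 N/C.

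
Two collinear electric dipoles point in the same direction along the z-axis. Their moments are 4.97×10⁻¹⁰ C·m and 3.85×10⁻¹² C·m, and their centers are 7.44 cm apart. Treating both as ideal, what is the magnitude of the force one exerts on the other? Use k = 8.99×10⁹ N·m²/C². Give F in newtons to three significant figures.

F ≈ 3.37×10⁻⁶ N

On-axis field of dipole 1 at distance r: E = 2kp₁/r³. Force on dipole 2 is F = p₂·dE/dr (gradient along axis).
dE/dr = −6kp₁/r⁴, so |F| = 6kp₁p₂/r⁴ (attractive for aligned moments).
F = 6(8.99×10⁹)(4.97×10⁻¹⁰)(3.85×10⁻¹²)/(0.0744)⁴ = 3.368×10⁻⁶ N.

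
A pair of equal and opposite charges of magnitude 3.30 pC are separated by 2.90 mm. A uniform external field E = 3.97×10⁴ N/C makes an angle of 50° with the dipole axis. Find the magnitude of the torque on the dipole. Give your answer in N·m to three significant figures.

τ ≈ 2.91×10⁻¹⁰ N·m

Dipole moment p = qd = (3.30×10⁻¹² C)(0.00290 m) = 9.57×10⁻¹⁵ C·m.
Torque on an electric dipole: τ = pE sinθ.
τ = (9.57×10⁻¹⁵)(3.97×10⁴)·sin50° = 2.910×10⁻¹⁰ N·m.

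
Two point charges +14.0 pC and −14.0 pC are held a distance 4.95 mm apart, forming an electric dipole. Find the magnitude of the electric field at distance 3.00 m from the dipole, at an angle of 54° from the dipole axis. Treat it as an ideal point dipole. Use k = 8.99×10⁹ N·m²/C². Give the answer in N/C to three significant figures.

E ≈ 3.29×10⁻⁵ N/C

Dipole moment p = qd = (1.40×10⁻¹¹ C)(0.00495 m) = 6.93×10⁻¹⁴ C·m.
At angle θ the dipole field magnitude is E = (kp/r³)·√(1 + 3cos²θ).
kp/r³ = (8.99×10⁹)(6.93×10⁻¹⁴) / (3.00)³ = 2.307×10⁻⁵ N/C.
√(1 + 3cos²54°) = √(1 + 3·0.3455) = √2.0365 ≈ 1.4271.
E ≈ 2.307×10⁻⁵ × 1.427 = 3.293×10⁻⁵ N/C.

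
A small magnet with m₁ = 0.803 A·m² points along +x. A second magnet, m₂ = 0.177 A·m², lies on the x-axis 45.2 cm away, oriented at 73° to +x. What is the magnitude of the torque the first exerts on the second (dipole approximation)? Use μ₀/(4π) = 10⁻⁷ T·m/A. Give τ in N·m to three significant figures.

Dipole B is on the axis of dipole A, so B₁ there is axial: B₁ = (μ₀/4π)·2m₁/r³ along +x.
B₁ = 2(10⁻⁷)(0.803)/(0.452)³ = 1.739×10⁻⁶ T.
τ = m₂ B₁ sinθ.
τ = (0.177)(1.739×10⁻⁶)·sin73° = 2.944×10⁻⁷ N·m.

τ ≈ 2.94×10⁻⁷ N·m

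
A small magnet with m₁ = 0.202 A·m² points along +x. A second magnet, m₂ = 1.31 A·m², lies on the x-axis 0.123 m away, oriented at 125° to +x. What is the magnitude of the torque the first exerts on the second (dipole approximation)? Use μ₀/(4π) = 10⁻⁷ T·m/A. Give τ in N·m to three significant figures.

τ ≈ 2.33×10⁻⁵ N·m

Dipole B is on the axis of dipole A, so B₁ there is axial: B₁ = (μ₀/4π)·2m₁/r³ along +x.
B₁ = 2(10⁻⁷)(0.202)/(0.123)³ = 2.171×10⁻⁵ T.
τ = m₂ B₁ sinθ.
τ = (1.31)(2.171×10⁻⁵)·sin125° = 2.330×10⁻⁵ N·m.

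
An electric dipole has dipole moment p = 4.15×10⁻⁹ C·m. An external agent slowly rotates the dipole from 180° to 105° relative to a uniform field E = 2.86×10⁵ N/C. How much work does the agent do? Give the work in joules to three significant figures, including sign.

W ≈ -8.80×10⁻⁴ J

W_ext = ΔU = U(θ₂) − U(θ₁) = −pE cosθ₂ − (−pE cosθ₁) = pE(cosθ₁ − cosθ₂).
W = (4.15×10⁻⁹)(2.86×10⁵)·(cos180° − cos105°) = (0.001187)·(-0.7412) = -8.797×10⁻⁴ J.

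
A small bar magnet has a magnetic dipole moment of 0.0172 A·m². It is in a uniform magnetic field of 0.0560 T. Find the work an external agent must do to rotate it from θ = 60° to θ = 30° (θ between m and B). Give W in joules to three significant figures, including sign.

W ≈ -3.53×10⁻⁴ J

W_ext = ΔU = −mB cosθ₂ + mB cosθ₁ = mB(cosθ₁ − cosθ₂).
W = (0.0172)(0.0560)·(cos60° − cos30°) = (9.632×10⁻⁴)·(-0.3660) = -3.526×10⁻⁴ J.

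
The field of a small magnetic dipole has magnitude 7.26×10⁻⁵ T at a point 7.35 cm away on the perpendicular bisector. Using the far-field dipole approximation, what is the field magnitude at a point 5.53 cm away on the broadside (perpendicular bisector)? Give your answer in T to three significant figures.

Dipole fields scale as 1/r³ in the far field; the geometry is the same at both points.
B₂ = B₁ · (r₁/r₂)³ = 7.26×10⁻⁵ · (7.35/5.53)³.
(r₁/r₂)³ = (1.329)³ = 2.348.
B₂ ≈ 1.705×10⁻⁴ T.

B ≈ 1.70×10⁻⁴ T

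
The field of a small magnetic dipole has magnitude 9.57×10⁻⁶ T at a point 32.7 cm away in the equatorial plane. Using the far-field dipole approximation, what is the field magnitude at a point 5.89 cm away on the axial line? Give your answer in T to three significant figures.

B ≈ 0.00328 T

Dipole fields scale as 1/r³ in the far field.
The axial field is twice the equatorial field at the same r, so the geometry factor is 2/1.
B₂ = B₁ · (2/1) · (r₁/r₂)³ = 9.57×10⁻⁶ · 2 · (32.7/5.89)³.
(r₁/r₂)³ = (5.552)³ = 171.1.
B₂ ≈ 0.003275 T.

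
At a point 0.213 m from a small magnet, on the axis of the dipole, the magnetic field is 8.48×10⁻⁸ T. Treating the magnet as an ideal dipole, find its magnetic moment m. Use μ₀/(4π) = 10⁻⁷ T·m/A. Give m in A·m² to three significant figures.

On axis B = (μ₀/4π)·2m/r³, so m = Br³·4π/(μ₀·2).
m = (8.48×10⁻⁸)·(0.213)³ / (2·10⁻⁷) = 0.004097 A·m².

m ≈ 0.00410 A·m²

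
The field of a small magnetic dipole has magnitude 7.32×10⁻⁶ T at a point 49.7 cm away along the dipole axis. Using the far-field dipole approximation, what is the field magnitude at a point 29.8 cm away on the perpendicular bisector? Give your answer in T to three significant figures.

Dipole fields scale as 1/r³ in the far field.
The axial field is twice the equatorial field at the same r, so the geometry factor is 1/2.
B₂ = B₁ · (1/2) · (r₁/r₂)³ = 7.32×10⁻⁶ · 0.5 · (49.7/29.8)³.
(r₁/r₂)³ = (1.668)³ = 4.639.
B₂ ≈ 1.698×10⁻⁵ T.

B ≈ 1.70×10⁻⁵ T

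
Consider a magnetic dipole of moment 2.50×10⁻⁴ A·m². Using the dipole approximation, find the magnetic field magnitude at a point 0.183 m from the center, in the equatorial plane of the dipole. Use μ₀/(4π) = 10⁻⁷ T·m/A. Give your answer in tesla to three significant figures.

B ≈ 4.08×10⁻⁹ T

In the equatorial plane B = (μ₀/4π)·m/r³ (half the axial value).
B = (10⁻⁷)·(2.50×10⁻⁴) / (0.183)³ = 4.079×10⁻⁹ T.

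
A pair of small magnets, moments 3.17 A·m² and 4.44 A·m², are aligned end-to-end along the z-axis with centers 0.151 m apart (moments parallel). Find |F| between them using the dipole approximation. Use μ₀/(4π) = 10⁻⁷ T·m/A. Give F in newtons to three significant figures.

F ≈ 0.0162 N

On-axis B of dipole 1: B = (μ₀/4π)·2m₁/r³. Force on dipole 2: F = m₂·dB/dr.
dB/dr = −(μ₀/4π)·6m₁/r⁴, so |F| = (μ₀/4π)·6m₁m₂/r⁴.
F = 6(10⁻⁷)(3.17)(4.44)/(0.151)⁴ = 0.01624 N.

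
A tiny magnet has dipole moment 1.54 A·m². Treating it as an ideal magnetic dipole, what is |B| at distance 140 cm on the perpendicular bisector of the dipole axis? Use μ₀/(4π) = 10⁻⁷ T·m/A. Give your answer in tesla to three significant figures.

In the equatorial plane B = (μ₀/4π)·m/r³ (half the axial value).
B = (10⁻⁷)·(1.54) / (1.40)³ = 5.612×10⁻⁸ T.

B ≈ 5.61×10⁻⁸ T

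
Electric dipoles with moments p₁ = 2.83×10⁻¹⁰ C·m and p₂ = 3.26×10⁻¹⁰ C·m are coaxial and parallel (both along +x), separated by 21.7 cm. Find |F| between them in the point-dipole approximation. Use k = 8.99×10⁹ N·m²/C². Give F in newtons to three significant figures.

On-axis field of dipole 1 at distance r: E = 2kp₁/r³. Force on dipole 2 is F = p₂·dE/dr (gradient along axis).
dE/dr = −6kp₁/r⁴, so |F| = 6kp₁p₂/r⁴ (attractive for aligned moments).
F = 6(8.99×10⁹)(2.83×10⁻¹⁰)(3.26×10⁻¹⁰)/(0.217)⁴ = 2.244×10⁻⁶ N.

F ≈ 2.24×10⁻⁶ N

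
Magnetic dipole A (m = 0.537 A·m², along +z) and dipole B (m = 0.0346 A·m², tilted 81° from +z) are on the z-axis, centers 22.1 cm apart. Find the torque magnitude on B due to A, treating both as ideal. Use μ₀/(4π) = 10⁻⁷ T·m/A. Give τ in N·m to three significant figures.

Dipole B is on the axis of dipole A, so B₁ there is axial: B₁ = (μ₀/4π)·2m₁/r³ along +z.
B₁ = 2(10⁻⁷)(0.537)/(0.221)³ = 9.950×10⁻⁶ T.
τ = m₂ B₁ sinθ.
τ = (0.0346)(9.950×10⁻⁶)·sin81° = 3.400×10⁻⁷ N·m.

τ ≈ 3.40×10⁻⁷ N·m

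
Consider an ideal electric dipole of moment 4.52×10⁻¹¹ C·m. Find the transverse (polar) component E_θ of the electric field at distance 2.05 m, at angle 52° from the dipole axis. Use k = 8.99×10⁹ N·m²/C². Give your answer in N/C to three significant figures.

For a dipole, E_θ = (kp sinθ)/r³.
kp/r³ = (8.99×10⁹)(4.52×10⁻¹¹)/(2.05)³ = 0.04717 N/C.
E_θ = 0.04717·sin52° = 0.03717 N/C.

E_θ ≈ 0.0372 N/C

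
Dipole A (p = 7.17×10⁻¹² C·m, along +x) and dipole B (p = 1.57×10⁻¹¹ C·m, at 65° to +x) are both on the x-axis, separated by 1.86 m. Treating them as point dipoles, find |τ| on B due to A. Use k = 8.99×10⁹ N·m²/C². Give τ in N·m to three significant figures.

τ ≈ 2.85×10⁻¹³ N·m

The second dipole sits on the axis of the first, so the field there is axial: E₁ = 2kp₁/r³ along +x.
E₁ = 2(8.99×10⁹)(7.17×10⁻¹²)/(1.86)³ = 0.02003 N/C.
Torque on the second dipole: τ = p₂ E₁ sinθ.
τ = (1.57×10⁻¹¹)(0.02003)·sin65° = 2.851×10⁻¹³ N·m.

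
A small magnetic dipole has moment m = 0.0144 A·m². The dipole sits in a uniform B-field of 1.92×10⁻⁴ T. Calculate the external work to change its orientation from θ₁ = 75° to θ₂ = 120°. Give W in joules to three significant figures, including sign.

W ≈ 2.10×10⁻⁶ J

W_ext = ΔU = −mB cosθ₂ + mB cosθ₁ = mB(cosθ₁ − cosθ₂).
W = (0.0144)(1.92×10⁻⁴)·(cos75° − cos120°) = (2.765×10⁻⁶)·(+0.7588) = 2.098×10⁻⁶ J.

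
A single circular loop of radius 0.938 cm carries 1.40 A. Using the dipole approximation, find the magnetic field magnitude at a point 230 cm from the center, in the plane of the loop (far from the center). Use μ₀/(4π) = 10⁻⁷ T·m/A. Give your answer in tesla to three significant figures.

Magnetic moment m = IA = Iπa² = (1.40)·π·(0.00938)² = 3.87×10⁻⁴ A·m².
In the equatorial plane B = (μ₀/4π)·m/r³ (half the axial value).
B = (10⁻⁷)·(3.87×10⁻⁴) / (2.30)³ = 3.181×10⁻¹² T.

B ≈ 3.18×10⁻¹² T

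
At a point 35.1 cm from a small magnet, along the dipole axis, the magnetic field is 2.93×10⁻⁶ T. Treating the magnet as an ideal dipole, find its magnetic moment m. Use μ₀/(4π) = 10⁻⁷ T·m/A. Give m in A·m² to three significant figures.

On axis B = (μ₀/4π)·2m/r³, so m = Br³·4π/(μ₀·2).
m = (2.93×10⁻⁶)·(0.351)³ / (2·10⁻⁷) = 0.6335 A·m².

m ≈ 0.634 A·m²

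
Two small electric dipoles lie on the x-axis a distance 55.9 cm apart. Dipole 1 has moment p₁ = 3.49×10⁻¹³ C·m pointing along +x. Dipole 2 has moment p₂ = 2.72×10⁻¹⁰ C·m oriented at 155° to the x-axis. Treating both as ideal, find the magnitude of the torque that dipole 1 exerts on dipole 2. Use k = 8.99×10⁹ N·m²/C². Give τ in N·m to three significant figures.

The second dipole sits on the axis of the first, so the field there is axial: E₁ = 2kp₁/r³ along +x.
E₁ = 2(8.99×10⁹)(3.49×10⁻¹³)/(0.559)³ = 0.03592 N/C.
Torque on the second dipole: τ = p₂ E₁ sinθ.
τ = (2.72×10⁻¹⁰)(0.03592)·sin155° = 4.129×10⁻¹² N·m.

τ ≈ 4.13×10⁻¹² N·m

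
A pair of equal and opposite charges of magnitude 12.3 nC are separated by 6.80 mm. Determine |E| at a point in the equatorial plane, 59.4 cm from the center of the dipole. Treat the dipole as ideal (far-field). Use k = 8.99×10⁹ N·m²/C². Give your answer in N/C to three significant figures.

E ≈ 3.59 N/C

Dipole moment p = qd = (1.23×10⁻⁸ C)(0.00680 m) = 8.364×10⁻¹¹ C·m.
On the perpendicular bisector E = kp/r³ (half the axial value at the same distance).
E = (8.99×10⁹)(8.364×10⁻¹¹) / (0.594)³ = 3.588 N/C.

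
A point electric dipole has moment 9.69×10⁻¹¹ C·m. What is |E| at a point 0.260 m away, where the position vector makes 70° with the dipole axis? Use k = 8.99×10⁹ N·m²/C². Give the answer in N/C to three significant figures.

E ≈ 57.6 N/C

At angle θ the dipole field magnitude is E = (kp/r³)·√(1 + 3cos²θ).
kp/r³ = (8.99×10⁹)(9.69×10⁻¹¹) / (0.260)³ = 49.56 N/C.
√(1 + 3cos²70°) = √(1 + 3·0.1170) = √1.3509 ≈ 1.1623.
E ≈ 49.56 × 1.162 = 57.61 N/C.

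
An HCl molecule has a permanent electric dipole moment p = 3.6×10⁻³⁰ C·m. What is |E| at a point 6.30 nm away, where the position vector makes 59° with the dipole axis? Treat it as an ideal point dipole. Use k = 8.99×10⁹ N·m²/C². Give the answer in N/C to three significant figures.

E ≈ 1.73×10⁵ N/C

At angle θ the dipole field magnitude is E = (kp/r³)·√(1 + 3cos²θ).
kp/r³ = (8.99×10⁹)(3.60×10⁻³⁰) / (6.30×10⁻⁹)³ = 1.294×10⁵ N/C.
√(1 + 3cos²59°) = √(1 + 3·0.2653) = √1.7958 ≈ 1.3401.
E ≈ 1.294×10⁵ × 1.340 = 1.734×10⁵ N/C.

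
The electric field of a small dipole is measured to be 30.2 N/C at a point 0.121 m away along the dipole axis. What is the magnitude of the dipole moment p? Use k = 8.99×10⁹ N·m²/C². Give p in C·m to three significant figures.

On axis E = 2kp/r³, so p = Er³/(2k).
p = (30.2)·(0.121)³ / (2·8.99×10⁹) = 2.976×10⁻¹² C·m.

p ≈ 2.98×10⁻¹² C·m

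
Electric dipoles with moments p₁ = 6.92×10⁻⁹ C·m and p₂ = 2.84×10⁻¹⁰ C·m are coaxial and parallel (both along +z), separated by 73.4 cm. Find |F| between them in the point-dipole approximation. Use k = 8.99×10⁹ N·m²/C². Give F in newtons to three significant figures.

F ≈ 3.65×10⁻⁷ N

On-axis field of dipole 1 at distance r: E = 2kp₁/r³. Force on dipole 2 is F = p₂·dE/dr (gradient along axis).
dE/dr = −6kp₁/r⁴, so |F| = 6kp₁p₂/r⁴ (attractive for aligned moments).
F = 6(8.99×10⁹)(6.92×10⁻⁹)(2.84×10⁻¹⁰)/(0.734)⁴ = 3.652×10⁻⁷ N.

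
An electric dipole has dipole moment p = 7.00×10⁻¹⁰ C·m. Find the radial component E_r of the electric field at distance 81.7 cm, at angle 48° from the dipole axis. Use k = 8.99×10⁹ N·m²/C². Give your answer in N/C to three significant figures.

E_r ≈ 15.4 N/C

For a dipole, E_r = (2kp cosθ)/r³.
kp/r³ = (8.99×10⁹)(7.00×10⁻¹⁰)/(0.817)³ = 11.54 N/C.
E_r = 2·11.54·cos48° = 15.44 N/C.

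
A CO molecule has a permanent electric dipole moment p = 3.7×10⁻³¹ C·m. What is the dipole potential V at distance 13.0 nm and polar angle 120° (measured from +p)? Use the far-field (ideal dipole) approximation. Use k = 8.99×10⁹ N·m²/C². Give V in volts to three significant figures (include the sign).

The dipole potential is V = kp cosθ / r².
V = (8.99×10⁹)(3.70×10⁻³¹)·cos120° / (1.30×10⁻⁸)² = -9.841×10⁻⁶ V.

V ≈ -9.84×10⁻⁶ V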